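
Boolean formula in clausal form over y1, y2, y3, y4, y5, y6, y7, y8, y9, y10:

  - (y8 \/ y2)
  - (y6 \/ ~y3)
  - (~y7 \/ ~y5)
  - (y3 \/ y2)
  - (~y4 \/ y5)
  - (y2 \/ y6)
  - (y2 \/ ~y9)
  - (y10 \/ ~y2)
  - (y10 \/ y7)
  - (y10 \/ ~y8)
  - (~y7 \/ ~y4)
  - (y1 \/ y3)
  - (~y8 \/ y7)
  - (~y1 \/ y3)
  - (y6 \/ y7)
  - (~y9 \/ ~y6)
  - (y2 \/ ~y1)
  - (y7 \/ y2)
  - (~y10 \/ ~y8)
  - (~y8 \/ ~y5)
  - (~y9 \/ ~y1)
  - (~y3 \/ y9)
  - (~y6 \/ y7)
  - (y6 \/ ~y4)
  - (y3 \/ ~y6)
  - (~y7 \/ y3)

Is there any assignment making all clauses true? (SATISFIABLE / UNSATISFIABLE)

y7 = True:
  propagation gives y5=False, y4=False, y3=True, y6=True; an empty clause results — contradiction.
y7 = False:
  propagation gives y10=True, y8=False, y2=True, y6=True; an empty clause results — contradiction.
Every branch closes, so no satisfying assignment exists.

UNSATISFIABLE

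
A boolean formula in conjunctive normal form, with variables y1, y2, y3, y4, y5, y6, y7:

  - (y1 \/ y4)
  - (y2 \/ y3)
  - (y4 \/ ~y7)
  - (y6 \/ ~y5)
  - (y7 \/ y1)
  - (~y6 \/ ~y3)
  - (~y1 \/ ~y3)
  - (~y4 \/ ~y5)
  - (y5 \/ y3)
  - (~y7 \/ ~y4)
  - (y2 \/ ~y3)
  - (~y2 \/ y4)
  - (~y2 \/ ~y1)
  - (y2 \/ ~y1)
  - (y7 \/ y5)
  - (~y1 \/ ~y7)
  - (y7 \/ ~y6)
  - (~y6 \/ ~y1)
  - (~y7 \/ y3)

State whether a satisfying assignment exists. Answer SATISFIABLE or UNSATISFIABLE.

y1 = True:
  propagation gives y3=False, y2=True; an empty clause results — contradiction.
y1 = False:
  propagation gives y4=True, y7=True; an empty clause results — contradiction.
Every branch closes, so no satisfying assignment exists.

UNSATISFIABLE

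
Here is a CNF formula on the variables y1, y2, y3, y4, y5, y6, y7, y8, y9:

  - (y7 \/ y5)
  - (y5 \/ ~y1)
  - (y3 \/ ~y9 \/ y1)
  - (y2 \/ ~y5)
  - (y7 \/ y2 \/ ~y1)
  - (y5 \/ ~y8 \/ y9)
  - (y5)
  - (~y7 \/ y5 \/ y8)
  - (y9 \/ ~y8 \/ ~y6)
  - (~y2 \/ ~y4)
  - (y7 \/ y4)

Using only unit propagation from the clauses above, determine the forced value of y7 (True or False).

True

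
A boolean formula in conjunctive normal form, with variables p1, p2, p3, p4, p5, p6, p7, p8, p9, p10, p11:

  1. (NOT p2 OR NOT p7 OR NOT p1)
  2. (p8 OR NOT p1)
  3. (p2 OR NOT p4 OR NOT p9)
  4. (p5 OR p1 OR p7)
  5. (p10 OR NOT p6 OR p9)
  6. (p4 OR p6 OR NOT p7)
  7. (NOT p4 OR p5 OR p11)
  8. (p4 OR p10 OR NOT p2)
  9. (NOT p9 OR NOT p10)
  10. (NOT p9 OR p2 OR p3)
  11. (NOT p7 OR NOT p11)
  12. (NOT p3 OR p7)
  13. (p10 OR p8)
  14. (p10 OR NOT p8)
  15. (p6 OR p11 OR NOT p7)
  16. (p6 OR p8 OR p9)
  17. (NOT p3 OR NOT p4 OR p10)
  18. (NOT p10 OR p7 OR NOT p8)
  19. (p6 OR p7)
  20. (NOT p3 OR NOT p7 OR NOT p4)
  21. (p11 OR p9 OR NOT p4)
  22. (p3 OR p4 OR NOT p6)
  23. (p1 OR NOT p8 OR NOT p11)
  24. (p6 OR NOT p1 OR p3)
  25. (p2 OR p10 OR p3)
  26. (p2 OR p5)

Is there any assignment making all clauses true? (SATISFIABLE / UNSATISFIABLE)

p5 occurs only positively in the remaining clauses — set p5 = True.
Set p1 = False and propagate.
Branch on p2: take p2 = True.
Set p3 = True and propagate.
  then p7 is forced to True.
  then p11 is forced to False.
  then p6 is forced to True.
  then p4 is forced to False.
  then p10 is forced to True.
  then p9 is forced to False.
p8 is now unconstrained; take p8 = False.
So p1 = False  p2 = True  p3 = True  p4 = False  p5 = True  p6 = True  p7 = True  p8 = False  p9 = False  p10 = True  p11 = False is a satisfying assignment.

SATISFIABLE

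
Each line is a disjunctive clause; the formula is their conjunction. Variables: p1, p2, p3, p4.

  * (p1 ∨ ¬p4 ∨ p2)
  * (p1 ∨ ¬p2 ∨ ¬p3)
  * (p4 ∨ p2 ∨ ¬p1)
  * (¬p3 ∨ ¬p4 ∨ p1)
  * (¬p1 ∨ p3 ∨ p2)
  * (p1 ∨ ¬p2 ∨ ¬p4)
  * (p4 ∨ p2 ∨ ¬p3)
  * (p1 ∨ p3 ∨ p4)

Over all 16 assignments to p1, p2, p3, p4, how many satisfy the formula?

5

Satisfying assignments:
  p1=1 p2=0 p3=1 p4=1
  p1=1 p2=1 p3=0 p4=0
  p1=1 p2=1 p3=0 p4=1
  p1=1 p2=1 p3=1 p4=0
  p1=1 p2=1 p3=1 p4=1
That's 5 in total.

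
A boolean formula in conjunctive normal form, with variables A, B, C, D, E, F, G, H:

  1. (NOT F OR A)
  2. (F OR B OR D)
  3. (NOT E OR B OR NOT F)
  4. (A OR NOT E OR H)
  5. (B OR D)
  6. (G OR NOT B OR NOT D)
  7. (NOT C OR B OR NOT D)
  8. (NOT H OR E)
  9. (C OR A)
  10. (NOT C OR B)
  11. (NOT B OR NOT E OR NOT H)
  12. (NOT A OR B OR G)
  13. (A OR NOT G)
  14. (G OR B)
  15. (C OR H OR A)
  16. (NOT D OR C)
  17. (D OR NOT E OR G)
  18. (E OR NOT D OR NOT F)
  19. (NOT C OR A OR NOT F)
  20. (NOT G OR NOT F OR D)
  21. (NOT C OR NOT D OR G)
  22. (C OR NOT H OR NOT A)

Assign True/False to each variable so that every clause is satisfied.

A=T, B=T, C=T, D=T, E=F, F=F, G=T, H=F

Check each clause:
  1. (A OR NOT F) — A is true.
  2. (F OR B OR D) — B is true.
  3. (NOT F OR NOT E OR B) — NOT F is true.
  4. (H OR NOT E OR A) — A is true.
  5. (B OR D) — B is true.
  6. (NOT B OR NOT D OR G) — G is true.
  7. (NOT C OR B OR NOT D) — B is true.
  8. (NOT H OR E) — NOT H is true.
  9. (A OR C) — A is true.
  10. (NOT C OR B) — B is true.
  11. (NOT B OR NOT H OR NOT E) — NOT H is true.
  12. (G OR B OR NOT A) — B is true.
  13. (NOT G OR A) — A is true.
  14. (G OR B) — B is true.
  15. (C OR H OR A) — A is true.
  16. (NOT D OR C) — C is true.
  17. (D OR G OR NOT E) — NOT E is true.
  18. (NOT F OR NOT D OR E) — NOT F is true.
  19. (NOT C OR NOT F OR A) — A is true.
  20. (NOT F OR D OR NOT G) — NOT F is true.
  21. (NOT D OR G OR NOT C) — G is true.
  22. (NOT H OR NOT A OR C) — NOT H is true.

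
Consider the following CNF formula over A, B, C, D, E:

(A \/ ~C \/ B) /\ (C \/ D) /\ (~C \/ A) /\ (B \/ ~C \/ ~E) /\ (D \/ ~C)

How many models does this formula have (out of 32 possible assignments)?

Split on C, then A.
  C=T, A=T: remaining (B,D,E) ∈ {(F,T,F); (T,T,F); (T,T,T)} — 3.
  C=T, A=F: a clause becomes empty — 0.
  C=F, A=T: remaining (B,D,E) ∈ {(F,T,F); (F,T,T); (T,T,F); (T,T,T)} — 4.
  C=F, A=F: remaining (B,D,E) ∈ {(F,T,F); (F,T,T); (T,T,F); (T,T,T)} — 4.
Total: 3 + 0 + 4 + 4 = 11.

11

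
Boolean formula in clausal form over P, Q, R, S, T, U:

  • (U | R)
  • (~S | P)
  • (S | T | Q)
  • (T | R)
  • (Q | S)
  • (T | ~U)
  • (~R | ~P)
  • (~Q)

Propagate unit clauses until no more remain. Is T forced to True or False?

True

(~Q) stands alone — Q = False.
From (S | Q) and Q = False: S = True.
(P | ~S): since S = True, the clause reduces to (P). P = True.
From (~P | ~R) and P = True: R = False.
In (U | R), R is now false; U must hold, so U = True.
From (R | T) and R = False: T = True.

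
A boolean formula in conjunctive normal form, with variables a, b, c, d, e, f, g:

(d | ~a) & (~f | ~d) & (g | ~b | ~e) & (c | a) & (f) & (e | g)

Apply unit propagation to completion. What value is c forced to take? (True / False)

(f) stands alone — f = True.
In (~d | ~f), ~f is now false; ~d must hold, so d = False.
(d | ~a): since d = False, the clause reduces to (~a). a = False.
(a | c) with a = False leaves only c, so c = True.

True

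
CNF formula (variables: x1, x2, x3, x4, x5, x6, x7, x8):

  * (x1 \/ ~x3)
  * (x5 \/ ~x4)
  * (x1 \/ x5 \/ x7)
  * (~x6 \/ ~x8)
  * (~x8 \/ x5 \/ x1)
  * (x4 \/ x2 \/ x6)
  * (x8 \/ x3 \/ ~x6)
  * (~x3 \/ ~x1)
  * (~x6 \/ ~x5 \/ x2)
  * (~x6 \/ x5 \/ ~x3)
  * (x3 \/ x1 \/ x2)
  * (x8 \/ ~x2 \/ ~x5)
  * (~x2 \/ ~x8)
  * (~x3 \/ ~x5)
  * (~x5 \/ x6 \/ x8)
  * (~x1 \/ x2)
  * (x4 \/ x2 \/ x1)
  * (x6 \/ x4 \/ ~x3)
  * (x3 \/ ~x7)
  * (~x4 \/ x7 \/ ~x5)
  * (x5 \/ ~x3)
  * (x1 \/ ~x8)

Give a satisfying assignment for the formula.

x1=True, x2=True, x3=False, x4=False, x5=False, x6=False, x7=False, x8=False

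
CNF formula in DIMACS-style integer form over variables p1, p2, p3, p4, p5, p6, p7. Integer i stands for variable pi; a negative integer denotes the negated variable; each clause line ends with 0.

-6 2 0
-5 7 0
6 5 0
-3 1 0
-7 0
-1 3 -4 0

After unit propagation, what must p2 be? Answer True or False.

(¬p7) stands alone — p7 = False.
(¬p5 ∨ p7) with p7 = False leaves only ¬p5, so p5 = False.
(p6 ∨ p5): since p5 = False, the clause reduces to (p6). p6 = True.
In (p2 ∨ ¬p6), ¬p6 is now false; p2 must hold, so p2 = True.

True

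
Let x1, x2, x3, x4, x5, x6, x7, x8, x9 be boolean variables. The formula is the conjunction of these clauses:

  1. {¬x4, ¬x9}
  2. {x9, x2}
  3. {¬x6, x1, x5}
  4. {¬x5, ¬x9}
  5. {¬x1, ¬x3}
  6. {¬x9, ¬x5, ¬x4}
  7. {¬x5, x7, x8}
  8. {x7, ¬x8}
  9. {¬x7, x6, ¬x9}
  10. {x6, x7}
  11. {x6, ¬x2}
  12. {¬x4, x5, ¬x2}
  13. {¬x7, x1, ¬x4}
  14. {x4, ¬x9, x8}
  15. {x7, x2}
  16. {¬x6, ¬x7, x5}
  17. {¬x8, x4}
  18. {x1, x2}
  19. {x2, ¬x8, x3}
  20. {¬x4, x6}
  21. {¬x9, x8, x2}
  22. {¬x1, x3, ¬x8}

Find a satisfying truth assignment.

x1 = T, x2 = T, x3 = F, x4 = T, x5 = T, x6 = T, x7 = T, x8 = F, x9 = F

Check each clause:
  1. {¬x9, ¬x4} — ¬x9 is true.
  2. {x2, x9} — x2 is true.
  3. {x5, x1, ¬x6} — x1 is true.
  4. {¬x9, ¬x5} — ¬x9 is true.
  5. {¬x3, ¬x1} — ¬x3 is true.
  6. {¬x5, ¬x9, ¬x4} — ¬x9 is true.
  7. {x7, x8, ¬x5} — x7 is true.
  8. {¬x8, x7} — ¬x8 is true.
  9. {¬x7, ¬x9, x6} — x6 is true.
  10. {x6, x7} — x6 is true.
  11. {¬x2, x6} — x6 is true.
  12. {¬x2, x5, ¬x4} — x5 is true.
  13. {x1, ¬x4, ¬x7} — x1 is true.
  14. {¬x9, x8, x4} — x4 is true.
  15. {x7, x2} — x2 is true.
  16. {x5, ¬x7, ¬x6} — x5 is true.
  17. {x4, ¬x8} — ¬x8 is true.
  18. {x2, x1} — x1 is true.
  19. {x3, ¬x8, x2} — ¬x8 is true.
  20. {x6, ¬x4} — x6 is true.
  21. {¬x9, x8, x2} — x2 is true.
  22. {x3, ¬x8, ¬x1} — ¬x8 is true.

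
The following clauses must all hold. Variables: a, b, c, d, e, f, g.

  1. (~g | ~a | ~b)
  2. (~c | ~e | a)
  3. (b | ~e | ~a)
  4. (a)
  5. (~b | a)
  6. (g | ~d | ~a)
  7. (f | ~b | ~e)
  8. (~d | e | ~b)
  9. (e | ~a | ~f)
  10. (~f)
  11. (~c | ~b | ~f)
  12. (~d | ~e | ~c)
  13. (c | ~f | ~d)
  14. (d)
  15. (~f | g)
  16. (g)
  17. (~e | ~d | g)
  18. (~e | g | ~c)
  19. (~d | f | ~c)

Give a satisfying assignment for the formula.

a = T, b = F, c = F, d = T, e = F, f = F, g = T

Check each clause:
  1. (~g | ~b | ~a) — ~b is true.
  2. (a | ~e | ~c) — a is true.
  3. (b | ~e | ~a) — ~e is true.
  4. (a) — a is true.
  5. (a | ~b) — a is true.
  6. (~a | g | ~d) — g is true.
  7. (~e | ~b | f) — ~e is true.
  8. (~b | e | ~d) — ~b is true.
  9. (~f | ~a | e) — ~f is true.
  10. (~f) — ~f is true.
  11. (~b | ~f | ~c) — ~f is true.
  12. (~c | ~e | ~d) — ~e is true.
  13. (c | ~f | ~d) — ~f is true.
  14. (d) — d is true.
  15. (g | ~f) — ~f is true.
  16. (g) — g is true.
  17. (g | ~e | ~d) — ~e is true.
  18. (g | ~c | ~e) — ~e is true.
  19. (~d | f | ~c) — ~c is true.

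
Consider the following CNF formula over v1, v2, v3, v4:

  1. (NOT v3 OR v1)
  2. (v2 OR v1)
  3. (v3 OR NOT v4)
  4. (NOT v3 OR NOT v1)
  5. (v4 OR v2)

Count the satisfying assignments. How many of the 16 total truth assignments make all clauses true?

2

The models are:
  v1=0 v2=1 v3=0 v4=0
  v1=1 v2=1 v3=0 v4=0
That's 2 in total.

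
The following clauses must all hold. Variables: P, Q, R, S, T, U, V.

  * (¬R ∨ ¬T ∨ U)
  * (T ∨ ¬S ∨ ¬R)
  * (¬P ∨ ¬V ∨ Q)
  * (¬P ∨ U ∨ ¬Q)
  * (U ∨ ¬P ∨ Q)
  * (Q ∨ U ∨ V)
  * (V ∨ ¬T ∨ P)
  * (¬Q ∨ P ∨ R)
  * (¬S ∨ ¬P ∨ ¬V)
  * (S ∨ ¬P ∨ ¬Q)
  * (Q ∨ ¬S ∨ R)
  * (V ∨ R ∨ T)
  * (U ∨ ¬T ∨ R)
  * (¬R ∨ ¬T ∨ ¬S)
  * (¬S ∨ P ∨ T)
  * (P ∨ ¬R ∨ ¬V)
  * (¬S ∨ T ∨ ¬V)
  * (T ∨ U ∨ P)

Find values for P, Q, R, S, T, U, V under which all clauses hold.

P=T, Q=F, R=F, S=F, T=T, U=T, V=F

Check each clause:
  1. (¬T ∨ ¬R ∨ U) — ¬R is true.
  2. (T ∨ ¬R ∨ ¬S) — T is true.
  3. (¬P ∨ ¬V ∨ Q) — ¬V is true.
  4. (¬P ∨ U ∨ ¬Q) — U is true.
  5. (Q ∨ ¬P ∨ U) — U is true.
  6. (Q ∨ V ∨ U) — U is true.
  7. (P ∨ ¬T ∨ V) — P is true.
  8. (¬Q ∨ P ∨ R) — P is true.
  9. (¬V ∨ ¬S ∨ ¬P) — ¬V is true.
  10. (¬P ∨ S ∨ ¬Q) — ¬Q is true.
  11. (R ∨ Q ∨ ¬S) — ¬S is true.
  12. (R ∨ V ∨ T) — T is true.
  13. (U ∨ ¬T ∨ R) — U is true.
  14. (¬S ∨ ¬T ∨ ¬R) — ¬S is true.
  15. (P ∨ T ∨ ¬S) — P is true.
  16. (¬V ∨ P ∨ ¬R) — ¬V is true.
  17. (¬S ∨ T ∨ ¬V) — ¬V is true.
  18. (U ∨ P ∨ T) — P is true.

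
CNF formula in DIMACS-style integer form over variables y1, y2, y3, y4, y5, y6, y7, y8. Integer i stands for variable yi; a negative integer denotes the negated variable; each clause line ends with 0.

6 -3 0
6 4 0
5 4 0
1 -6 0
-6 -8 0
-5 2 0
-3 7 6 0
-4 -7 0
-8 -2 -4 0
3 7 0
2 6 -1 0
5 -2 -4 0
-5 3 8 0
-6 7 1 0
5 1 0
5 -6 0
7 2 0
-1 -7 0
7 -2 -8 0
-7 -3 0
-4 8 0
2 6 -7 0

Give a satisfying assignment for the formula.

y1 = True, y2 = True, y3 = True, y4 = False, y5 = True, y6 = True, y7 = False, y8 = False

Try y1 = True.
  then y7 is forced to False.
  then y3 is forced to True.
  then y6 is forced to True.
  then y8 is forced to False.
  then y5 is forced to True.
  then y2 is forced to True.
  then y4 is forced to False.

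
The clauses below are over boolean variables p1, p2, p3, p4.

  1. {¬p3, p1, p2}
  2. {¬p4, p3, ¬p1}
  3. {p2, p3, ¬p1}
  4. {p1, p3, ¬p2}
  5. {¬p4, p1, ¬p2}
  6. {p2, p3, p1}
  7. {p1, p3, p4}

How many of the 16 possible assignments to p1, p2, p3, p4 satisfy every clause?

The models are:
  p1=0 p2=1 p3=1 p4=0
  p1=1 p2=0 p3=1 p4=0
  p1=1 p2=0 p3=1 p4=1
  p1=1 p2=1 p3=0 p4=0
  p1=1 p2=1 p3=1 p4=0
  p1=1 p2=1 p3=1 p4=1
That's 6 in total.

6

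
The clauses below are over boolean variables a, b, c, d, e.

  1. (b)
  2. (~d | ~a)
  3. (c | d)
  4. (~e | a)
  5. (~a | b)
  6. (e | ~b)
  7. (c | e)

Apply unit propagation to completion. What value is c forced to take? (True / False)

Unit clause (b) sets b = True.
In (e | ~b), ~b is now false; e must hold, so e = True.
In (~e | a), ~e is now false; a must hold, so a = True.
From (~d | ~a) and a = True: d = False.
(d | c) with d = False leaves only c, so c = True.

True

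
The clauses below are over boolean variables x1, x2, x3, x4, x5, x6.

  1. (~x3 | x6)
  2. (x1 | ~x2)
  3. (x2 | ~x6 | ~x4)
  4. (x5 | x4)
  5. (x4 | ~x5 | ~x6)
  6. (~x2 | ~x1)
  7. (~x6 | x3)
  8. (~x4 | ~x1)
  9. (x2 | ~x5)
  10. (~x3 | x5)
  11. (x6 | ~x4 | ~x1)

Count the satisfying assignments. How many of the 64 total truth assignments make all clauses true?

1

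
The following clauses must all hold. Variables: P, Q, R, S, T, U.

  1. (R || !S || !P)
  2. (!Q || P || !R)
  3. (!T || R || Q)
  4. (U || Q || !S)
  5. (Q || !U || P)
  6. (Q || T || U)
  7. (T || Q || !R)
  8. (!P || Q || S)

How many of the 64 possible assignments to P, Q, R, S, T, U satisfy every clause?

Case analysis on Q and P:
  Q=T, P=T: T, U free; 3 ways for (R,S) × 2^2 = 12.
  Q=T, P=F: forces R=F; S, T, U free → 2^3 = 8.
  Q=F, P=T: remaining (R,S,T,U) ∈ {(T,T,T,T)} — 1.
  Q=F, P=F: remaining (R,S,T,U) ∈ {(T,F,T,F)} — 1.
Total: 12 + 8 + 1 + 1 = 22.

22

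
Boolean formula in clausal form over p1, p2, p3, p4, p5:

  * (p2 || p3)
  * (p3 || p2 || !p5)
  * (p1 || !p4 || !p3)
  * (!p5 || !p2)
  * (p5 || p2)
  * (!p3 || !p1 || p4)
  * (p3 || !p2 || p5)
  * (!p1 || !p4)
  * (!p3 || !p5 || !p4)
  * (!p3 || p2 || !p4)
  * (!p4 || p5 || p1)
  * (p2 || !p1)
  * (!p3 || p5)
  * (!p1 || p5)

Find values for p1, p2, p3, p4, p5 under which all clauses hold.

p1=F, p2=F, p3=T, p4=F, p5=T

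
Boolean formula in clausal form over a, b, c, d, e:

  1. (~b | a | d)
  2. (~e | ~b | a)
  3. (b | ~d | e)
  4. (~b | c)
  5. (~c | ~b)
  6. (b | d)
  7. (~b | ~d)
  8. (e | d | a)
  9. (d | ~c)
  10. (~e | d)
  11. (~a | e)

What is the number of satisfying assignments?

4

Satisfying assignments:
  a=F b=F c=F d=T e=T
  a=F b=F c=T d=T e=T
  a=T b=F c=F d=T e=T
  a=T b=F c=T d=T e=T
That's 4 in total.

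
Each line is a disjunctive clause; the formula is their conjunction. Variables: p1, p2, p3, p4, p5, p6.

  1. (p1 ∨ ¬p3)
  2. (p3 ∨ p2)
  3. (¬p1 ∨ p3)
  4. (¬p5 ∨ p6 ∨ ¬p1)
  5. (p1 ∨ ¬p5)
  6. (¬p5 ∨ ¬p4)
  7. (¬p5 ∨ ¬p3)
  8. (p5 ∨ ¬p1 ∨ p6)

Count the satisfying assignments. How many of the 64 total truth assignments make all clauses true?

8

Split on p1, then p5.
  p1=T, p5=T: a clause becomes empty — 0.
  p1=T, p5=F: remaining (p2,p3,p4,p6) ∈ {(F,T,F,T); (F,T,T,T); (T,T,F,T); (T,T,T,T)} — 4.
  p1=F, p5=T: a clause becomes empty — 0.
  p1=F, p5=F: remaining (p2,p3,p4,p6) ∈ {(T,F,F,F); (T,F,F,T); (T,F,T,F); (T,F,T,T)} — 4.
Total: 0 + 4 + 0 + 4 = 8.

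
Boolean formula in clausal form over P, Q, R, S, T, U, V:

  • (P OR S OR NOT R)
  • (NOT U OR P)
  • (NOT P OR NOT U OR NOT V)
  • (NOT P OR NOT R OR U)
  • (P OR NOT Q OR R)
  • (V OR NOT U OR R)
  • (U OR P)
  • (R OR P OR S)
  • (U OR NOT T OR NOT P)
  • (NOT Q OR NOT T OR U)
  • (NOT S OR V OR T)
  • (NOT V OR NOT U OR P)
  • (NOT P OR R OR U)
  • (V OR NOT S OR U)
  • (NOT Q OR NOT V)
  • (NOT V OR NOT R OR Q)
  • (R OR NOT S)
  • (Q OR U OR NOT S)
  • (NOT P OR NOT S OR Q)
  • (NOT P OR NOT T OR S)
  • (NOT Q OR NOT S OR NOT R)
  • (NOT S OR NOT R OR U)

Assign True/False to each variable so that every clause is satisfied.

P = T  Q = T  R = T  S = F  T = F  U = T  V = F

Set P = True and propagate.
The remaining clauses are satisfied by Q = True, R = True, S = False, T = False, U = True, V = False.
Every clause has at least one true literal under this assignment.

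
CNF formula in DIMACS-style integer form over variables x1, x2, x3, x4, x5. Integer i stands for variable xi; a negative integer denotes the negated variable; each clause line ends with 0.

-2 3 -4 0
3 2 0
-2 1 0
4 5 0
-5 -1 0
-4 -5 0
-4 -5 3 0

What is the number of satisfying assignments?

The models are:
  x1=0 x2=0 x3=1 x4=0 x5=1
  x1=0 x2=0 x3=1 x4=1 x5=0
  x1=1 x2=0 x3=1 x4=1 x5=0
  x1=1 x2=1 x3=1 x4=1 x5=0
That's 4 in total.

4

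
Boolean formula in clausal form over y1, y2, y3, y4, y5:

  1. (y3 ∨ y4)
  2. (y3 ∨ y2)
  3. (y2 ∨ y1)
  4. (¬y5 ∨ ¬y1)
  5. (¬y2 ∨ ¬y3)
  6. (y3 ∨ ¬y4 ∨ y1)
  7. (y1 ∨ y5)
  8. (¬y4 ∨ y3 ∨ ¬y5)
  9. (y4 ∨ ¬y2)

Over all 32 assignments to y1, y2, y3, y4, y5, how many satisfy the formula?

3

The models are:
  y1=1 y2=0 y3=1 y4=0 y5=0
  y1=1 y2=0 y3=1 y4=1 y5=0
  y1=1 y2=1 y3=0 y4=1 y5=0
Count: 3.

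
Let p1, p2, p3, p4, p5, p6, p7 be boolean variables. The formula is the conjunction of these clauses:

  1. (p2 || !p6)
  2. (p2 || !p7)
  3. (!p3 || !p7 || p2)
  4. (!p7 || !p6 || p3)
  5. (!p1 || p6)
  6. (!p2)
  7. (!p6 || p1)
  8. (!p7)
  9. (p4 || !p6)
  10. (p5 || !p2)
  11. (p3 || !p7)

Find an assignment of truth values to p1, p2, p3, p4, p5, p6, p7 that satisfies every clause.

p1=F, p2=F, p3=F, p4=T, p5=T, p6=F, p7=F

Check each clause:
  1. (p2 || !p6) — !p6 is true.
  2. (!p7 || p2) — !p7 is true.
  3. (!p7 || p2 || !p3) — !p7 is true.
  4. (p3 || !p7 || !p6) — !p7 is true.
  5. (!p1 || p6) — !p1 is true.
  6. (!p2) — !p2 is true.
  7. (!p6 || p1) — !p6 is true.
  8. (!p7) — !p7 is true.
  9. (!p6 || p4) — !p6 is true.
  10. (!p2 || p5) — p5 is true.
  11. (!p7 || p3) — !p7 is true.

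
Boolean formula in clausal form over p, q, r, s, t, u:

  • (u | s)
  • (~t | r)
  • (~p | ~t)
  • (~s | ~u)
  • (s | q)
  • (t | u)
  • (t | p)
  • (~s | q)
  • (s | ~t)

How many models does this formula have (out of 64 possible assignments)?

3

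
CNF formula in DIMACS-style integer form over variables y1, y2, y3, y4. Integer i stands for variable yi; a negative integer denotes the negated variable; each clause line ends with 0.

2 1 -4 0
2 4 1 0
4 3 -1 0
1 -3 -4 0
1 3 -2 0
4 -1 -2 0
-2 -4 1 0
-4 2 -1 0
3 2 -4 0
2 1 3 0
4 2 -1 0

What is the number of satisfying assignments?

The models are:
  y1=0 y2=1 y3=1 y4=0
  y1=1 y2=1 y3=0 y4=1
  y1=1 y2=1 y3=1 y4=1
Count: 3.

3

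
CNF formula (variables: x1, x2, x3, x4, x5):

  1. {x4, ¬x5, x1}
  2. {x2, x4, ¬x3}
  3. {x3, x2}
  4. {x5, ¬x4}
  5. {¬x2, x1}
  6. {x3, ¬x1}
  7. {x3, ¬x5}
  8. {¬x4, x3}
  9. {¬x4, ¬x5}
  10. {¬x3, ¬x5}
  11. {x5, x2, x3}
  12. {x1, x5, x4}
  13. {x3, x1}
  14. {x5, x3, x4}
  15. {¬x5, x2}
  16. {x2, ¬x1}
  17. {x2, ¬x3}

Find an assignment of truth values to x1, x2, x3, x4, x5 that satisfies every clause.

x1=True, x2=True, x3=True, x4=False, x5=False

Branch on x1: take x1 = True.
  then x3 is forced to True.
  then x5 is forced to False.
  then x4 is forced to False.
  then x2 is forced to True.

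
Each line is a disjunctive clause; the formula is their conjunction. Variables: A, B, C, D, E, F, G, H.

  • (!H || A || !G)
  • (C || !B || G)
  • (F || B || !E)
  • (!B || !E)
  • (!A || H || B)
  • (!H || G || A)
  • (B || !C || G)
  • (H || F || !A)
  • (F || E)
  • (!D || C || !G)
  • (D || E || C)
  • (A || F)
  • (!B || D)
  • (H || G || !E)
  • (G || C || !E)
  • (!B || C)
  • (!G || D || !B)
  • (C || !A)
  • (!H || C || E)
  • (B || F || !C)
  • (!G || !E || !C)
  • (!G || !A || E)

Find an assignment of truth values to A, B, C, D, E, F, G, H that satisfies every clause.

A = False, B = True, C = True, D = True, E = False, F = True, G = True, H = False

Check each clause:
  1. (!H || !G || A) — !H is true.
  2. (C || G || !B) — C is true.
  3. (B || F || !E) — B is true.
  4. (!E || !B) — !E is true.
  5. (!A || B || H) — B is true.
  6. (!H || G || A) — !H is true.
  7. (!C || B || G) — B is true.
  8. (!A || H || F) — F is true.
  9. (E || F) — F is true.
  10. (!G || C || !D) — C is true.
  11. (E || D || C) — C is true.
  12. (F || A) — F is true.
  13. (!B || D) — D is true.
  14. (G || H || !E) — !E is true.
  15. (G || C || !E) — C is true.
  16. (!B || C) — C is true.
  17. (!G || D || !B) — D is true.
  18. (C || !A) — C is true.
  19. (!H || E || C) — !H is true.
  20. (B || !C || F) — B is true.
  21. (!E || !C || !G) — !E is true.
  22. (!G || E || !A) — !A is true.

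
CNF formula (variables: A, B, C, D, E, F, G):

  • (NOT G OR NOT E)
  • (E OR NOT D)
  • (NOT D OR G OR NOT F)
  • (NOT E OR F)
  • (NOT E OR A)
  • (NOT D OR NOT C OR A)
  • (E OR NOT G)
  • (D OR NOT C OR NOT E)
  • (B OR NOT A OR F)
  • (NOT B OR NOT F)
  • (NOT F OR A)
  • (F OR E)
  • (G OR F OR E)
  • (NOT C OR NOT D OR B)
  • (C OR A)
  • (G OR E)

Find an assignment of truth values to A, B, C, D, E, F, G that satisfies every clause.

A=True  B=False  C=False  D=False  E=True  F=True  G=False

Check each clause:
  1. (NOT G OR NOT E) — NOT G is true.
  2. (E OR NOT D) — NOT D is true.
  3. (NOT F OR NOT D OR G) — NOT D is true.
  4. (F OR NOT E) — F is true.
  5. (A OR NOT E) — A is true.
  6. (NOT C OR A OR NOT D) — A is true.
  7. (NOT G OR E) — NOT G is true.
  8. (NOT E OR NOT C OR D) — NOT C is true.
  9. (B OR F OR NOT A) — F is true.
  10. (NOT F OR NOT B) — NOT B is true.
  11. (A OR NOT F) — A is true.
  12. (F OR E) — E is true.
  13. (F OR E OR G) — E is true.
  14. (NOT C OR B OR NOT D) — NOT D is true.
  15. (A OR C) — A is true.
  16. (E OR G) — E is true.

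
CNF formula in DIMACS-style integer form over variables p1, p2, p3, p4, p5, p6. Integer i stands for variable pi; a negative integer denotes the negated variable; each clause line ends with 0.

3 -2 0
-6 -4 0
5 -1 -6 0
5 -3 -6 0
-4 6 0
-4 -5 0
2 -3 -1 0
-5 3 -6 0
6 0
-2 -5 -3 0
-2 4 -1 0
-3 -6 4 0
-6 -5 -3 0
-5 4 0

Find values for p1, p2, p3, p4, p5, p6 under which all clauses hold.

(p6) is a unit clause, so p6 = True.
The clause (¬p4) is unit: p4 must be False.
The clause (¬p3) is unit: p3 must be False.
(¬p2) is a unit clause, so p2 = False.
The clause (¬p5) is unit: p5 must be False.
The clause (¬p1) is unit: p1 must be False.
Every clause has at least one true literal under this assignment.

p1 = False, p2 = False, p3 = False, p4 = False, p5 = False, p6 = True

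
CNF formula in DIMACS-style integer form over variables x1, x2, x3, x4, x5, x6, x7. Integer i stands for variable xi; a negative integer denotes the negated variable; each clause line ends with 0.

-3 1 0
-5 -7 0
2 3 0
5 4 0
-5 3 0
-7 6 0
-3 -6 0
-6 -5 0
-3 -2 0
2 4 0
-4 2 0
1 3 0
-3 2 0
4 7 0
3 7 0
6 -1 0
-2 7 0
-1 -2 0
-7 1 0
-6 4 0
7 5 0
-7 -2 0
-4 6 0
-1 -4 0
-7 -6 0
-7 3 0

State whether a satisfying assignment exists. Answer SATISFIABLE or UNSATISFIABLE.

x7 = True:
  propagation gives x5=False, x4=True, x6=True; an empty clause results — contradiction.
x7 = False:
  propagation gives x4=True, x2=True; an empty clause results — contradiction.
Every branch closes, so no satisfying assignment exists.

UNSATISFIABLE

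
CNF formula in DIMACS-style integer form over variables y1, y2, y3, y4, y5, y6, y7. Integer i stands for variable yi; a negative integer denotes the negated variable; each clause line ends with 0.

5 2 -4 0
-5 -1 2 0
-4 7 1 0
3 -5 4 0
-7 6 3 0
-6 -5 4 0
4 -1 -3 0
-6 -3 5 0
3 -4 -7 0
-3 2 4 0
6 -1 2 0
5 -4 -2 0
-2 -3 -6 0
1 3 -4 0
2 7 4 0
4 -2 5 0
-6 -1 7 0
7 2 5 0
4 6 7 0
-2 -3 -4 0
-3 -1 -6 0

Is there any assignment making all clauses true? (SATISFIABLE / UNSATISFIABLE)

Branch on y1: take y1 = False.
Set y2 = False and propagate.
The remaining clauses are satisfied by y3 = False, y4 = False, y5 = False, y6 = True, y7 = True.
So y1=0, y2=0, y3=0, y4=0, y5=0, y6=1, y7=1 is a satisfying assignment.

SATISFIABLE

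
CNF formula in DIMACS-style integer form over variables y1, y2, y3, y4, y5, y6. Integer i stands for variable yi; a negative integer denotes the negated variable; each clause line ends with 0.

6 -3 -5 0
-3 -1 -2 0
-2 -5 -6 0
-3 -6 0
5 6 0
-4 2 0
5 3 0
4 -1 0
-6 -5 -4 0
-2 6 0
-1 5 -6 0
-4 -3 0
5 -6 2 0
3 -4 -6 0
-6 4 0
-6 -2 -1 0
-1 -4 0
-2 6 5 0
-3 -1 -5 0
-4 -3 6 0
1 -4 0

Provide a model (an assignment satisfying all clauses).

Branch on y1: take y1 = False.
  then y4 is forced to False.
  then y6 is forced to False.
  then y5 is forced to True.
  then y3 is forced to False.
  then y2 is forced to False.
Every clause has at least one true literal under this assignment.

y1=False, y2=False, y3=False, y4=False, y5=True, y6=False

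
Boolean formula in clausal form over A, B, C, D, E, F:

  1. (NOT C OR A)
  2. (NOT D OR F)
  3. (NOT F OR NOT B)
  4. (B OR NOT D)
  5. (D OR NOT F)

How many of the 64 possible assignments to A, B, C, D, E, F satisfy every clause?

12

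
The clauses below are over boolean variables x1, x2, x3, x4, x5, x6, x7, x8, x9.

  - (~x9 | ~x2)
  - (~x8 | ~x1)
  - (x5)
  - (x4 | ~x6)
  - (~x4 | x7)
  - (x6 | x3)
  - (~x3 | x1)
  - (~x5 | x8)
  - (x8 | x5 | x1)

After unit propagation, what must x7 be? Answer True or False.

True

(x5) is a unit clause: x5 = True.
From (~x5 | x8) and x5 = True: x8 = True.
In (~x1 | ~x8), ~x8 is now false; ~x1 must hold, so x1 = False.
(~x3 | x1): since x1 = False, the clause reduces to (~x3). x3 = False.
In (x6 | x3), x3 is now false; x6 must hold, so x6 = True.
From (~x6 | x4) and x6 = True: x4 = True.
In (~x4 | x7), ~x4 is now false; x7 must hold, so x7 = True.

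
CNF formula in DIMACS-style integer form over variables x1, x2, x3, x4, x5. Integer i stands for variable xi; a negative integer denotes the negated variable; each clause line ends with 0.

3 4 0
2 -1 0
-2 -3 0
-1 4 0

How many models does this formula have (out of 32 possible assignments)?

Split on x1, then x2.
  x1=T, x2=T: remaining (x3,x4,x5) ∈ {(F,T,F); (F,T,T)} — 2.
  x1=T, x2=F: a clause becomes empty — 0.
  x1=F, x2=T: remaining (x3,x4,x5) ∈ {(F,T,F); (F,T,T)} — 2.
  x1=F, x2=F: x5 free; 3 ways for (x3,x4) × 2^1 = 6.
Total: 2 + 0 + 2 + 6 = 10.

10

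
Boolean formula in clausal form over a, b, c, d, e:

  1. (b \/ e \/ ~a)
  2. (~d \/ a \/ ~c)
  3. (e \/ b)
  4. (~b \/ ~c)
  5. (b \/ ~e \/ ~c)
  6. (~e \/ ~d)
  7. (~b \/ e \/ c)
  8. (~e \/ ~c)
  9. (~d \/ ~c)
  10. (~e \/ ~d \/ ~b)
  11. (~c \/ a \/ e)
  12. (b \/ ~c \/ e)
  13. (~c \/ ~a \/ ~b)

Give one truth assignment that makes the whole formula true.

Pure literal: d appears only negated; assign d = False.
Branch on a: take a = False.
Set b = False and propagate.
  then e is forced to True.
  then c is forced to False.

a = F, b = F, c = F, d = F, e = T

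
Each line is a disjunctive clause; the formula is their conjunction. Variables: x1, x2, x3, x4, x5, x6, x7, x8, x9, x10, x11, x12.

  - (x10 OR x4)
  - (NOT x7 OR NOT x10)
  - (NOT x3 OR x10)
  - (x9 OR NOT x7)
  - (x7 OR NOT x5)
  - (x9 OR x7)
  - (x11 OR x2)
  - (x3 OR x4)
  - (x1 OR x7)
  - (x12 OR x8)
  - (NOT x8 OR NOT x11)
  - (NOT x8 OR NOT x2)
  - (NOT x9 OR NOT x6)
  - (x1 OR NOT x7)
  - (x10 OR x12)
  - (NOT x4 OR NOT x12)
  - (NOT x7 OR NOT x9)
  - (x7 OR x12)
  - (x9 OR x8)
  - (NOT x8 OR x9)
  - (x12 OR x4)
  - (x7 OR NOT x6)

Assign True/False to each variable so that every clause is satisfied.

x1 occurs only positively in the remaining clauses — set x1 = True.
x5 occurs only negated in the remaining clauses — set x5 = False.
Set x2 = True and propagate.
  then x8 is forced to False.
  then x12 is forced to True.
  then x4 is forced to False.
  then x10 is forced to True.
  then x7 is forced to False.
  then x9 is forced to True.
  then x3 is forced to True.
  then x6 is forced to False.
x11 is now unconstrained; take x11 = True.

x1 = True  x2 = True  x3 = True  x4 = False  x5 = False  x6 = False  x7 = False  x8 = False  x9 = True  x10 = True  x11 = True  x12 = True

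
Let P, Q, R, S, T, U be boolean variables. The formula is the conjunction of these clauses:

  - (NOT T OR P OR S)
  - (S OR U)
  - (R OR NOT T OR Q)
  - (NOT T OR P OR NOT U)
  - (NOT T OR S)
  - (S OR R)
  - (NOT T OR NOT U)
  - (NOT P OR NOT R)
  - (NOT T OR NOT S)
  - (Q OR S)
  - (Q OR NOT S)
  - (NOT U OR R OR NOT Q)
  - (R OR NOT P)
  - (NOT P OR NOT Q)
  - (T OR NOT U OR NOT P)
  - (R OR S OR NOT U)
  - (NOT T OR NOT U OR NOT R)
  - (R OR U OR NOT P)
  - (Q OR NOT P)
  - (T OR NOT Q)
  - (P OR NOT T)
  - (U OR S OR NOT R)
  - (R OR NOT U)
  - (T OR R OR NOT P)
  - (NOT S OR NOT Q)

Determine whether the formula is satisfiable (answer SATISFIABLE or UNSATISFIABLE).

UNSATISFIABLE

R = True:
  propagation gives P=False, T=False, Q=False, S=True; an empty clause results — contradiction.
R = False:
  propagation gives S=True, T=False, Q=True; an empty clause results — contradiction.
Every branch closes, so no satisfying assignment exists.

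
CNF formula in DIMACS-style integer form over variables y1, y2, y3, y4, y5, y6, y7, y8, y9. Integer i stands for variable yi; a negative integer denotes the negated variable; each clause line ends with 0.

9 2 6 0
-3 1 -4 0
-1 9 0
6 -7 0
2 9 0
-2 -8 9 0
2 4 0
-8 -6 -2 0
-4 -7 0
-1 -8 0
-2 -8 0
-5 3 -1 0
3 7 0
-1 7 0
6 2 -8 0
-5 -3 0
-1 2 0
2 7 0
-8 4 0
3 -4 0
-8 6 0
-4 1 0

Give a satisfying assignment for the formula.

y1=False, y2=True, y3=True, y4=False, y5=False, y6=True, y7=True, y8=False, y9=True

Pure literal: y5 appears only negated; assign y5 = False.
y8 occurs only negated in the remaining clauses — set y8 = False.
Set y1 = False and propagate.
  then y4 is forced to False.
  then y2 is forced to True.
The remaining clauses are satisfied by y3 = True, y6 = True, y7 = True, y9 = True.
Every clause has at least one true literal under this assignment.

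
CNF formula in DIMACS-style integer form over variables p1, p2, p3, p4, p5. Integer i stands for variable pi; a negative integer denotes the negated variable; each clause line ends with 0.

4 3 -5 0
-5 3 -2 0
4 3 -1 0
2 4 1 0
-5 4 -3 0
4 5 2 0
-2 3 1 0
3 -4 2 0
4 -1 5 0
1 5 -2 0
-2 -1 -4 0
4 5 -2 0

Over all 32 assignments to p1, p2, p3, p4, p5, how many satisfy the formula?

5

Satisfying assignments:
  p1=F p2=F p3=T p4=T p5=F
  p1=F p2=F p3=T p4=T p5=T
  p1=F p2=T p3=T p4=T p5=T
  p1=T p2=F p3=T p4=T p5=F
  p1=T p2=F p3=T p4=T p5=T
That's 5 in total.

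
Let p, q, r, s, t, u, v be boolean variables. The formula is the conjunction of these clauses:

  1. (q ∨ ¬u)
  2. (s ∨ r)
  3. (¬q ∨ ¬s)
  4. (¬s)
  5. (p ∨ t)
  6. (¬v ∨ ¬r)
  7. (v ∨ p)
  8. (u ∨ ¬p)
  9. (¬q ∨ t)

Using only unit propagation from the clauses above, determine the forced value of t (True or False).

True

Unit clause (¬s) sets s = False.
(r ∨ s): since s = False, the clause reduces to (r). r = True.
In (¬v ∨ ¬r), ¬r is now false; ¬v must hold, so v = False.
(p ∨ v) with v = False leaves only p, so p = True.
In (¬p ∨ u), ¬p is now false; u must hold, so u = True.
In (¬u ∨ q), ¬u is now false; q must hold, so q = True.
(t ∨ ¬q): since q = True, the clause reduces to (t). t = True.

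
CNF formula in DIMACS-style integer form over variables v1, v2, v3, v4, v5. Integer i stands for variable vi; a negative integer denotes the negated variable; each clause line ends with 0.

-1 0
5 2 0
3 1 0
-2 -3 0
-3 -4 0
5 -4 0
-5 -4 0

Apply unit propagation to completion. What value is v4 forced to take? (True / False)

(NOT v1) is a unit clause: v1 = False.
(v1 OR v3) with v1 = False leaves only v3, so v3 = True.
(NOT v3 OR NOT v2) with v3 = True leaves only NOT v2, so v2 = False.
In (v5 OR v2), v2 is now false; v5 must hold, so v5 = True.
In (NOT v3 OR NOT v4), NOT v3 is now false; NOT v4 must hold, so v4 = False.

False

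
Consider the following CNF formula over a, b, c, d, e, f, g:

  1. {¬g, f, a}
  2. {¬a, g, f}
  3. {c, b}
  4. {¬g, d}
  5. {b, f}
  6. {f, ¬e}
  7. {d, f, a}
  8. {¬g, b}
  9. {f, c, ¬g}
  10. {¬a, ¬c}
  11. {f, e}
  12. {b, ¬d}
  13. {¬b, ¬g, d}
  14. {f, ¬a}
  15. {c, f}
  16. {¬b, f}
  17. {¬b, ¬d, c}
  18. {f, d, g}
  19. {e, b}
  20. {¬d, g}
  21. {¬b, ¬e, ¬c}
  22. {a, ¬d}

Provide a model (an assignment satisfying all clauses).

a=0  b=0  c=1  d=0  e=1  f=1  g=0

Check each clause:
  1. {f, ¬g, a} — ¬g is true.
  2. {g, ¬a, f} — ¬a is true.
  3. {c, b} — c is true.
  4. {¬g, d} — ¬g is true.
  5. {b, f} — f is true.
  6. {f, ¬e} — f is true.
  7. {d, f, a} — f is true.
  8. {¬g, b} — ¬g is true.
  9. {f, c, ¬g} — ¬g is true.
  10. {¬c, ¬a} — ¬a is true.
  11. {e, f} — e is true.
  12. {b, ¬d} — ¬d is true.
  13. {¬b, ¬g, d} — ¬g is true.
  14. {¬a, f} — f is true.
  15. {c, f} — c is true.
  16. {¬b, f} — f is true.
  17. {¬d, ¬b, c} — c is true.
  18. {f, g, d} — f is true.
  19. {e, b} — e is true.
  20. {g, ¬d} — ¬d is true.
  21. {¬b, ¬e, ¬c} — ¬b is true.
  22. {¬d, a} — ¬d is true.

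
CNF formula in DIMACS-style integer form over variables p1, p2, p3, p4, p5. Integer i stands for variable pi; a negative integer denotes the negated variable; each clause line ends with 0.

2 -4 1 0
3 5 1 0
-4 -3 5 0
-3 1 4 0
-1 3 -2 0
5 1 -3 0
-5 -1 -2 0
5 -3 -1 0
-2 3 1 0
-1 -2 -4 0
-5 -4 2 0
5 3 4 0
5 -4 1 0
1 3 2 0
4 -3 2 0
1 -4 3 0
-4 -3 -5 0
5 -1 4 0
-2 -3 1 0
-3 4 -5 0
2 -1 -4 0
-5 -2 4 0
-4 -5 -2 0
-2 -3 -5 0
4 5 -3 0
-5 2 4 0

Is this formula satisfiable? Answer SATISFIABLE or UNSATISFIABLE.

p4 = True:
  p1 = True:
    propagation gives p2=False; an empty clause results — contradiction.
  p1 = False:
    propagation gives p2=True, p3=True; an empty clause results — contradiction.
p4 = False:
  p3 = True:
    propagation gives p1=True, p5=True; an empty clause results — contradiction.
  p3 = False:
    propagation gives p5=True, p2=False; an empty clause results — contradiction.
Every branch closes, so no satisfying assignment exists.

UNSATISFIABLE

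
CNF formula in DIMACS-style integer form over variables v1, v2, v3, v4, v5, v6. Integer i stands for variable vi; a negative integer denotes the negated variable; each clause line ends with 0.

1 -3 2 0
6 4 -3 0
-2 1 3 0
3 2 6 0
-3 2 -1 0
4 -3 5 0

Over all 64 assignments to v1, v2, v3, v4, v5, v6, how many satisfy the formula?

Split on v3, then v2.
  v3=1, v2=1: v1 free; 5 ways for (v4,v5,v6) × 2^1 = 10.
  v3=1, v2=0: a clause becomes empty — 0.
  v3=0, v2=1: forces v1=1; v4, v5, v6 free → 2^3 = 8.
  v3=0, v2=0: forces v6=1; v1, v4, v5 free → 2^3 = 8.
Total: 10 + 0 + 8 + 8 = 26.

26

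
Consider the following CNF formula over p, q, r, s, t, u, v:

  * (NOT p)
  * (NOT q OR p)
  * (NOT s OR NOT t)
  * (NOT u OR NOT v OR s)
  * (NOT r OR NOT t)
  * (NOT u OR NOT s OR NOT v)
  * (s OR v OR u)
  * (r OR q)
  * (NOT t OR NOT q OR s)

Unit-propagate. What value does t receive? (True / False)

False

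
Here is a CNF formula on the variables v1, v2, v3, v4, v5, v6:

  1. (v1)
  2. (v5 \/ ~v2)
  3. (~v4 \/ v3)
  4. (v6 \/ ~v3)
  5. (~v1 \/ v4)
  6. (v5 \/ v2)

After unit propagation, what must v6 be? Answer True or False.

(v1) stands alone — v1 = True.
In (~v1 \/ v4), ~v1 is now false; v4 must hold, so v4 = True.
(v3 \/ ~v4): since v4 = True, the clause reduces to (v3). v3 = True.
In (~v3 \/ v6), ~v3 is now false; v6 must hold, so v6 = True.

True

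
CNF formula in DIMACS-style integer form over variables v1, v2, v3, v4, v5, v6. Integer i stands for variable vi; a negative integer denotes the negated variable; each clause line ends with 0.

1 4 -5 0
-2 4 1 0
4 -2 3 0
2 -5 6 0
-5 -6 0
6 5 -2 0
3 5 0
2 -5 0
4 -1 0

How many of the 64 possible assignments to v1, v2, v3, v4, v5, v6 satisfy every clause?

12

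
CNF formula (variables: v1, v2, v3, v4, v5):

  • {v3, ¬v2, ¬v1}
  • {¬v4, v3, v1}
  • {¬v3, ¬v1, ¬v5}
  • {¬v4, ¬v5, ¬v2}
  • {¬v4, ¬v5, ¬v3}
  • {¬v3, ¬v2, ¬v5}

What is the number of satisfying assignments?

17

Split on v3, then v5.
  v3=1, v5=1: remaining (v1,v2,v4) ∈ {(0,0,0)} — 1.
  v3=1, v5=0: v1, v2, v4 free → 2^3 = 8.
  v3=0, v5=1: remaining (v1,v2,v4) ∈ {(0,0,0); (0,1,0); (1,0,0); (1,0,1)} — 4.
  v3=0, v5=0: remaining (v1,v2,v4) ∈ {(0,0,0); (0,1,0); (1,0,0); (1,0,1)} — 4.
Total: 1 + 8 + 4 + 4 = 17.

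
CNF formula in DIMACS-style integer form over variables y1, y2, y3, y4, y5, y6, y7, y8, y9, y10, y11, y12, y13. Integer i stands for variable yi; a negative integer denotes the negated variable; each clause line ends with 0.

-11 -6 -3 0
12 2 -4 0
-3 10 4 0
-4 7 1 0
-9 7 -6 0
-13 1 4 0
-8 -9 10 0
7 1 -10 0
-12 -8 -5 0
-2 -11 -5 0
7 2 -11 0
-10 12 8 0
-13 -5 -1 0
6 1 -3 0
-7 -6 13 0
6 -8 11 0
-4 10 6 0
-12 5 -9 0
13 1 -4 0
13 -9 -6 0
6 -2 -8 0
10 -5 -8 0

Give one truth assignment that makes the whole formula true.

y3 occurs only negated in the remaining clauses — set y3 = False.
Pure literal: y9 appears only negated; assign y9 = False.
Set y1 = True and propagate.
Try y2 = False.
For the remaining variables, y4 = False, y5 = False, y6 = True, y7 = True, y8 = True, y10 = False, y11 = False, y12 = False, y13 = True works.
Every clause has at least one true literal under this assignment.

y1=T, y2=F, y3=F, y4=F, y5=F, y6=T, y7=T, y8=T, y9=F, y10=F, y11=F, y12=F, y13=T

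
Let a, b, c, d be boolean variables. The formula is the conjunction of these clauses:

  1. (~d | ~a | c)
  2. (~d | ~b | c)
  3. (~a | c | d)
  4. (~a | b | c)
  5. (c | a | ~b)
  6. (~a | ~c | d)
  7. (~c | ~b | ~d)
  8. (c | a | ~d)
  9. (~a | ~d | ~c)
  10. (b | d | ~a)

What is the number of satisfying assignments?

Satisfying assignments:
  a=0 b=0 c=0 d=0
  a=0 b=0 c=1 d=0
  a=0 b=0 c=1 d=1
  a=0 b=1 c=1 d=0
Count: 4.

4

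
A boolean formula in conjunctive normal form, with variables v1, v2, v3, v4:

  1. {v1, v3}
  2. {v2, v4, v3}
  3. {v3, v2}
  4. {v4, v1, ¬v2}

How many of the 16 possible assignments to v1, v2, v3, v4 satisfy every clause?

9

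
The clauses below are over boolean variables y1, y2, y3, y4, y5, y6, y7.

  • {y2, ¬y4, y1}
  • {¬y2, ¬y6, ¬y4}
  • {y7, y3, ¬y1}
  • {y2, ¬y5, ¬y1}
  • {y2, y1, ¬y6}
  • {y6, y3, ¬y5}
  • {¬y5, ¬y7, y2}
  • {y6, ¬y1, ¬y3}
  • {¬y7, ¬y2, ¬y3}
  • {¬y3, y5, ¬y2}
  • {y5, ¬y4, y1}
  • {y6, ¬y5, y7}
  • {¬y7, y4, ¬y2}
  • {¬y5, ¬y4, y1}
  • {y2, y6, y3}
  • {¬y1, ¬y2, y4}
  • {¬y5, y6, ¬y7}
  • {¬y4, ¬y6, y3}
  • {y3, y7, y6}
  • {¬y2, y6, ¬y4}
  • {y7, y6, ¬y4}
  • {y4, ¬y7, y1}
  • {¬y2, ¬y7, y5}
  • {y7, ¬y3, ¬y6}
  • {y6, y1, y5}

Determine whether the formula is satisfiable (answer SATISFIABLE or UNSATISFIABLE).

SATISFIABLE

Branch on y1: take y1 = True.
Branch on y2: take y2 = False.
  then y5 is forced to False.
For the remaining variables, y3 = True, y4 = True, y6 = True, y7 = True works.
Every clause has at least one true literal under this assignment.
So y1=T, y2=F, y3=T, y4=T, y5=F, y6=T, y7=T is a satisfying assignment.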